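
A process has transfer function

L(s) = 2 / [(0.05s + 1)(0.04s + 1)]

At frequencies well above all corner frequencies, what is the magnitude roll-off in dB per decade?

Each pole contributes −20 dB/decade at high frequency; each zero contributes +20 dB/decade.
Net: 0 zero(s) − 2 pole(s) → -40 dB/decade.

-40 dB/decade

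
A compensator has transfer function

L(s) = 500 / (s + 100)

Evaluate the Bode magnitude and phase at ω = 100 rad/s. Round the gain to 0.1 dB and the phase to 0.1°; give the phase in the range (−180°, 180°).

Substitute s = j100:
Numerator: 500 = 500 + j0
Denominator: (j100) + 100 = 100 + j100
|N| = √(500² + 0²) ≈ 500, ∠N ≈ 0.00°
|D| = √(100² + 100²) ≈ 141.42, ∠D ≈ 45.00°
|L| = 500 / 141.42 ≈ 3.5356
Gain = 20 log₁₀(3.5356) ≈ 10.97 dB
∠L = 0.00° − 45.00° = -45.00°

11.0 dB, -45.0°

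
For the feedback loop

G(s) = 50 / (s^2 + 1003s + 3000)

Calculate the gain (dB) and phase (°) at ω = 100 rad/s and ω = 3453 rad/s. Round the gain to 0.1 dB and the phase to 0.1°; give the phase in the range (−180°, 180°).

ω = 100: -66.1 dB, -94.0°; ω = 3453: -107.9 dB, -163.8°

Substitute s = j100:
Numerator: 50 = 50 + j0
Denominator: (j100)^2 + 1003(j100) + 3000 = -7000 + j100300
|N| = √(50² + 0²) ≈ 50, ∠N ≈ 0.00°
|D| = √(7000² + 100300²) ≈ 1.0054e+05, ∠D ≈ 93.99°
|G| = 50 / 1.0054e+05 ≈ 0.00049731
Gain = 20 log₁₀(0.00049731) ≈ -66.07 dB
∠G = 0.00° − 93.99° = -93.99°

Substitute s = j3453:
Numerator: 50 = 50 + j0
Denominator: (j3453)^2 + 1003(j3453) + 3000 = -11920209 + j3463359
|N| = √(50² + 0²) ≈ 50, ∠N ≈ 0.00°
|D| = √(11920209² + 3463359²) ≈ 1.2413e+07, ∠D ≈ 163.80°
|G| = 50 / 1.2413e+07 ≈ 4.028e-06
Gain = 20 log₁₀(4.028e-06) ≈ -107.90 dB
∠G = 0.00° − 163.80° = -163.80°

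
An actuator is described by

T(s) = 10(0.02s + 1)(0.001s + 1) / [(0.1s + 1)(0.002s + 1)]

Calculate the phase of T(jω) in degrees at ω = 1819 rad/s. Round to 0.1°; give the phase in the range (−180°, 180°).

-14.7°

At ω = 1819 rad/s:
zero (1 + j1819·0.02) = 1 + j36.38 → |·| ≈ 36.394, ∠ ≈ 88.43°
zero (1 + j1819·0.001) = 1 + j1.819 → |·| ≈ 2.0758, ∠ ≈ 61.20°
pole (1 + j1819·0.1) = 1 + j181.9 → |·| ≈ 181.9, ∠ ≈ 89.69°
pole (1 + j1819·0.002) = 1 + j3.638 → |·| ≈ 3.7729, ∠ ≈ 74.63°
∠T = (88.43° + 61.20°) − (89.69° + 74.63°) = -14.69°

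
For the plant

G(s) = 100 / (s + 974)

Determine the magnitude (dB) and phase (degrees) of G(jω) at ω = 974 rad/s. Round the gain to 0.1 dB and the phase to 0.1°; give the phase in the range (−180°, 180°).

-22.8 dB, -45.0°

At s = jω = j974:
pole (s+974): 974 + j974 → |·| = √(974²+974²) = √1897352 ≈ 1377.4, ∠ = arctan(974/974) ≈ 45.00°
|G| = 100 / 1377.4 ≈ 0.072601
Gain = 20 log₁₀(0.072601) ≈ -22.78 dB
∠G = 0.00° − 45.00° = -45.00°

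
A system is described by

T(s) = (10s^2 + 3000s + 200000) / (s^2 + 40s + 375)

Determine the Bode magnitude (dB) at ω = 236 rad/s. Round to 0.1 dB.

Substitute s = j236:
Numerator: 10(j236)^2 + 3000(j236) + 200000 = -356960 + j708000
Denominator: (j236)^2 + 40(j236) + 375 = -55321 + j9440
|N| = √(356960² + 708000²) ≈ 7.929e+05, ∠N ≈ 116.76°
|D| = √(55321² + 9440²) ≈ 56121, ∠D ≈ 170.32°
|T| = 7.929e+05 / 56121 ≈ 14.128
Gain = 20 log₁₀(14.128) ≈ 23.00 dB

23.0 dB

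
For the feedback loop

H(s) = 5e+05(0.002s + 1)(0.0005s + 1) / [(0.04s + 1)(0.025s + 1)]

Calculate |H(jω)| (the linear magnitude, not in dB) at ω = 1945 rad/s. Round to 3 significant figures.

740

At ω = 1945 rad/s:
zero (1 + j1945·0.002) = 1 + j3.89 → |·| ≈ 4.0165, ∠ ≈ 75.58°
zero (1 + j1945·0.0005) = 1 + j0.9725 → |·| ≈ 1.3949, ∠ ≈ 44.20°
pole (1 + j1945·0.04) = 1 + j77.8 → |·| ≈ 77.806, ∠ ≈ 89.26°
pole (1 + j1945·0.025) = 1 + j48.625 → |·| ≈ 48.635, ∠ ≈ 88.82°
|H| = 5e+05 · 4.0165 · 1.3949 / (77.806 · 48.635) ≈ 740.28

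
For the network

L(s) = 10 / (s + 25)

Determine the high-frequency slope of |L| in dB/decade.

Each pole contributes −20 dB/decade at high frequency; each zero contributes +20 dB/decade.
Net: 0 zero(s) − 1 pole(s) → -20 dB/decade.

-20 dB/decade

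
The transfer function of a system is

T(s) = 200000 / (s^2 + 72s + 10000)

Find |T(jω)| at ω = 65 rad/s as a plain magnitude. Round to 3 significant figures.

26.9

At s = jω = j65:
quadratic: (j65)² + 72·j65 + 10000 = 5775 + j4680 → |·| ≈ 7433.2, ∠ ≈ 39.02°
|T| = 200000 / 7433.2 ≈ 26.906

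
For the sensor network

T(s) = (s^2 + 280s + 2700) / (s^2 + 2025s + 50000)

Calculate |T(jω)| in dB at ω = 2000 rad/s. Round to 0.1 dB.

-2.9 dB

Substitute s = j2000:
Numerator: (j2000)^2 + 280(j2000) + 2700 = -3997300 + j560000
Denominator: (j2000)^2 + 2025(j2000) + 50000 = -3950000 + j4050000
|N| = √(3997300² + 560000²) ≈ 4.0363e+06, ∠N ≈ 172.03°
|D| = √(3950000² + 4050000²) ≈ 5.6573e+06, ∠D ≈ 134.28°
|T| = 4.0363e+06 / 5.6573e+06 ≈ 0.71347
Gain = 20 log₁₀(0.71347) ≈ -2.93 dB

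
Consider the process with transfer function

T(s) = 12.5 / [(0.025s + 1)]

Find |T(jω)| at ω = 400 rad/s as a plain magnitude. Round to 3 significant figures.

1.24

At ω = 400 rad/s:
pole (1 + j400·0.025) = 1 + j10 → |·| ≈ 10.05, ∠ ≈ 84.29°
|T| = 12.5 · 1 / (10.05) ≈ 1.2438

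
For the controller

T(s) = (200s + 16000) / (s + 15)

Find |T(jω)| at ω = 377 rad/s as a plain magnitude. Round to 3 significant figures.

Substitute s = j377:
Numerator: 200(j377) + 16000 = 16000 + j75400
Denominator: (j377) + 15 = 15 + j377
|N| = √(16000² + 75400²) ≈ 77079, ∠N ≈ 78.02°
|D| = √(15² + 377²) ≈ 377.3, ∠D ≈ 87.72°
|T| = 77079 / 377.3 ≈ 204.29

204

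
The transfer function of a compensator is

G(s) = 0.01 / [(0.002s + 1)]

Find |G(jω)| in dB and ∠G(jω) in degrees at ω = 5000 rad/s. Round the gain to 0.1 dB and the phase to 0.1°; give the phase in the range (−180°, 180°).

At ω = 5000 rad/s:
pole (1 + j5000·0.002) = 1 + j10 → |·| ≈ 10.05, ∠ ≈ 84.29°
|G| = 0.01 · 1 / (10.05) ≈ 0.00099502
Gain = 20 log₁₀(0.00099502) ≈ -60.04 dB
∠G = (0°) − (84.29°) = -84.29°

-60.0 dB, -84.3°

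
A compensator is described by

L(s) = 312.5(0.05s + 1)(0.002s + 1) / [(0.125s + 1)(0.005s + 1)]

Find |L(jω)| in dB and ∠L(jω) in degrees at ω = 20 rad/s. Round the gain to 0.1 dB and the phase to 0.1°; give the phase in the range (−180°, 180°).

At ω = 20 rad/s:
zero (1 + j20·0.05) = 1 + j1 → |·| ≈ 1.4142, ∠ ≈ 45.00°
zero (1 + j20·0.002) = 1 + j0.04 → |·| ≈ 1.0008, ∠ ≈ 2.29°
pole (1 + j20·0.125) = 1 + j2.5 → |·| ≈ 2.6926, ∠ ≈ 68.20°
pole (1 + j20·0.005) = 1 + j0.1 → |·| ≈ 1.005, ∠ ≈ 5.71°
|L| = 312.5 · 1.4142 · 1.0008 / (2.6926 · 1.005) ≈ 163.44
Gain = 20 log₁₀(163.44) ≈ 44.27 dB
∠L = (45.00° + 2.29°) − (68.20° + 5.71°) = -26.62°

44.3 dB, -26.6°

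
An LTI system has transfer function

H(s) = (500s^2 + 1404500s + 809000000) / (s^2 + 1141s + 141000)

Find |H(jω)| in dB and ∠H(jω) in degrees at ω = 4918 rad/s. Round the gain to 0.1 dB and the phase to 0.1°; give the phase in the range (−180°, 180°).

54.6 dB, -18.3°

Substitute s = j4918:
Numerator: 500(j4918)^2 + 1404500(j4918) + 809000000 = -11284362000 + j6907331000
Denominator: (j4918)^2 + 1141(j4918) + 141000 = -24045724 + j5611438
|N| = √(11284362000² + 6907331000²) ≈ 1.3231e+10, ∠N ≈ 148.53°
|D| = √(24045724² + 5611438²) ≈ 2.4692e+07, ∠D ≈ 166.86°
|H| = 1.3231e+10 / 2.4692e+07 ≈ 535.84
Gain = 20 log₁₀(535.84) ≈ 54.58 dB
∠H = 148.53° − 166.86° = -18.33°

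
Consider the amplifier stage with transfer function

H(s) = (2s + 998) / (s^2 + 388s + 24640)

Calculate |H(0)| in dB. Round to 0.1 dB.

-27.9 dB

H(0) = 998 / 24640 ≈ 0.040503
20 log₁₀(0.040503) ≈ -27.85 dB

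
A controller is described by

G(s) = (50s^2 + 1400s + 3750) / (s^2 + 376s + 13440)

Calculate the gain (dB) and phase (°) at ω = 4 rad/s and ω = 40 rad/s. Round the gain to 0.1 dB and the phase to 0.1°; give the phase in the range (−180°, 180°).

Substitute s = j4:
Numerator: 50(j4)^2 + 1400(j4) + 3750 = 2950 + j5600
Denominator: (j4)^2 + 376(j4) + 13440 = 13424 + j1504
|N| = √(2950² + 5600²) ≈ 6329.5, ∠N ≈ 62.22°
|D| = √(13424² + 1504²) ≈ 13508, ∠D ≈ 6.39°
|G| = 6329.5 / 13508 ≈ 0.46857
Gain = 20 log₁₀(0.46857) ≈ -6.58 dB
∠G = 62.22° − 6.39° = 55.83°

Substitute s = j40:
Numerator: 50(j40)^2 + 1400(j40) + 3750 = -76250 + j56000
Denominator: (j40)^2 + 376(j40) + 13440 = 11840 + j15040
|N| = √(76250² + 56000²) ≈ 94605, ∠N ≈ 143.71°
|D| = √(11840² + 15040²) ≈ 19141, ∠D ≈ 51.79°
|G| = 94605 / 19141 ≈ 4.9425
Gain = 20 log₁₀(4.9425) ≈ 13.88 dB
∠G = 143.71° − 51.79° = 91.92°

ω = 4: -6.6 dB, 55.8°; ω = 40: 13.9 dB, 91.9°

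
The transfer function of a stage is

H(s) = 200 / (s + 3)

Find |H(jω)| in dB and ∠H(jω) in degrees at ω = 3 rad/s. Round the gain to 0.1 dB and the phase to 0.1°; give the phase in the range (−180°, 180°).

33.5 dB, -45.0°

Substitute s = j3:
Numerator: 200 = 200 + j0
Denominator: (j3) + 3 = 3 + j3
|N| = √(200² + 0²) ≈ 200, ∠N ≈ 0.00°
|D| = √(3² + 3²) ≈ 4.2426, ∠D ≈ 45.00°
|H| = 200 / 4.2426 ≈ 47.141
Gain = 20 log₁₀(47.141) ≈ 33.47 dB
∠H = 0.00° − 45.00° = -45.00°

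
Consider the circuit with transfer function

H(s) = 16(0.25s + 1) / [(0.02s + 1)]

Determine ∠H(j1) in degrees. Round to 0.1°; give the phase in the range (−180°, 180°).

At ω = 1 rad/s:
zero (1 + j1·0.25) = 1 + j0.25 → |·| ≈ 1.0308, ∠ ≈ 14.04°
pole (1 + j1·0.02) = 1 + j0.02 → |·| ≈ 1.0002, ∠ ≈ 1.15°
∠H = (14.04°) − (1.15°) = 12.89°

12.9°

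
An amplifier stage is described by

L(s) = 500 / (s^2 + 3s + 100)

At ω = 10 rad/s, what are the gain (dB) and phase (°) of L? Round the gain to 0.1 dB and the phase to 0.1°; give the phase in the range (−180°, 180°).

24.4 dB, -90.0°

At s = jω = j10:
quadratic: (j10)² + 3·j10 + 100 = 0 + j30 → |·| ≈ 30, ∠ ≈ 90.00°
|L| = 500 / 30 ≈ 16.667
Gain = 20 log₁₀(16.667) ≈ 24.44 dB
∠L = 0.00° − 90.00° = -90.00°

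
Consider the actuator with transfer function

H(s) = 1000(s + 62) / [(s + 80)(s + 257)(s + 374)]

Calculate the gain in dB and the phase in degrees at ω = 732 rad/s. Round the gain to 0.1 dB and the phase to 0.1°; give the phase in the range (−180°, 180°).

At s = jω = j732:
zero (s+62): 62 + j732 → |·| = √(62²+732²) = √539668 ≈ 734.62, ∠ = arctan(732/62) ≈ 85.16°
pole (s+80): 80 + j732 → |·| = √(80²+732²) = √542224 ≈ 736.36, ∠ = arctan(732/80) ≈ 83.76°
pole (s+257): 257 + j732 → |·| = √(257²+732²) = √601873 ≈ 775.8, ∠ = arctan(732/257) ≈ 70.65°
pole (s+374): 374 + j732 → |·| = √(374²+732²) = √675700 ≈ 822.01, ∠ = arctan(732/374) ≈ 62.94°
|H| = 1000 · 734.62 / 4.6959e+08 ≈ 0.0015644
Gain = 20 log₁₀(0.0015644) ≈ -56.11 dB
∠H = 85.16° − 217.35° = -132.19°

-56.1 dB, -132.2°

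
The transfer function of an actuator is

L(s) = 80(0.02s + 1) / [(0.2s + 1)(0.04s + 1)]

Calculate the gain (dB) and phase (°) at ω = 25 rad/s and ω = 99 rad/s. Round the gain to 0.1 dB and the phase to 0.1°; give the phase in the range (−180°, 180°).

ω = 25: 21.9 dB, -97.1°; ω = 99: 6.8 dB, -99.7°

At ω = 25 rad/s:
zero (1 + j25·0.02) = 1 + j0.5 → |·| ≈ 1.118, ∠ ≈ 26.57°
pole (1 + j25·0.2) = 1 + j5 → |·| ≈ 5.099, ∠ ≈ 78.69°
pole (1 + j25·0.04) = 1 + j1 → |·| ≈ 1.4142, ∠ ≈ 45.00°
|L| = 80 · 1.118 / (5.099 · 1.4142) ≈ 12.403
Gain = 20 log₁₀(12.403) ≈ 21.87 dB
∠L = (26.57°) − (78.69° + 45.00°) = -97.12°

At ω = 99 rad/s:
zero (1 + j99·0.02) = 1 + j1.98 → |·| ≈ 2.2182, ∠ ≈ 63.20°
pole (1 + j99·0.2) = 1 + j19.8 → |·| ≈ 19.825, ∠ ≈ 87.11°
pole (1 + j99·0.04) = 1 + j3.96 → |·| ≈ 4.0843, ∠ ≈ 75.83°
|L| = 80 · 2.2182 / (19.825 · 4.0843) ≈ 2.1916
Gain = 20 log₁₀(2.1916) ≈ 6.82 dB
∠L = (63.20°) − (87.11° + 75.83°) = -99.74°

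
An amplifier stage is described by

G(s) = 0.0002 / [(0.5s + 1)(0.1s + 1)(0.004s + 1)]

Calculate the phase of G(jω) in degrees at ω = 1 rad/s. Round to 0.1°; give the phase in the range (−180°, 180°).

At ω = 1 rad/s:
pole (1 + j1·0.5) = 1 + j0.5 → |·| ≈ 1.118, ∠ ≈ 26.57°
pole (1 + j1·0.1) = 1 + j0.1 → |·| ≈ 1.005, ∠ ≈ 5.71°
pole (1 + j1·0.004) = 1 + j0.004 → |·| ≈ 1, ∠ ≈ 0.23°
∠G = (0°) − (26.57° + 5.71° + 0.23°) = -32.51°

-32.5°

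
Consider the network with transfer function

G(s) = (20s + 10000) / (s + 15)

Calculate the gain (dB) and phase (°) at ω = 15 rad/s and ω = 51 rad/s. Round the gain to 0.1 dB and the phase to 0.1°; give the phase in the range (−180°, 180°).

Substitute s = j15:
Numerator: 20(j15) + 10000 = 10000 + j300
Denominator: (j15) + 15 = 15 + j15
|N| = √(10000² + 300²) ≈ 10004, ∠N ≈ 1.72°
|D| = √(15² + 15²) ≈ 21.213, ∠D ≈ 45.00°
|G| = 10004 / 21.213 ≈ 471.6
Gain = 20 log₁₀(471.6) ≈ 53.47 dB
∠G = 1.72° − 45.00° = -43.28°

Substitute s = j51:
Numerator: 20(j51) + 10000 = 10000 + j1020
Denominator: (j51) + 15 = 15 + j51
|N| = √(10000² + 1020²) ≈ 10052, ∠N ≈ 5.82°
|D| = √(15² + 51²) ≈ 53.16, ∠D ≈ 73.61°
|G| = 10052 / 53.16 ≈ 189.09
Gain = 20 log₁₀(189.09) ≈ 45.53 dB
∠G = 5.82° − 73.61° = -67.79°

ω = 15: 53.5 dB, -43.3°; ω = 51: 45.5 dB, -67.8°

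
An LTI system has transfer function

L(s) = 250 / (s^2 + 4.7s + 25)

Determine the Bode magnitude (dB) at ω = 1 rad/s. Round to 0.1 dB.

At s = jω = j1:
quadratic: (j1)² + 4.7·j1 + 25 = 24 + j4.7 → |·| ≈ 24.456, ∠ ≈ 11.08°
|L| = 250 / 24.456 ≈ 10.222
Gain = 20 log₁₀(10.222) ≈ 20.19 dB

20.2 dB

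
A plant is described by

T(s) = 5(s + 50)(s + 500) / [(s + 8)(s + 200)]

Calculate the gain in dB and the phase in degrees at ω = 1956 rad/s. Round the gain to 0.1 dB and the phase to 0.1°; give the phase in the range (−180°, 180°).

At s = jω = j1956:
zero (s+50): 50 + j1956 → |·| = √(50²+1956²) = √3828436 ≈ 1956.6, ∠ = arctan(1956/50) ≈ 88.54°
zero (s+500): 500 + j1956 → |·| = √(500²+1956²) = √4075936 ≈ 2018.9, ∠ = arctan(1956/500) ≈ 75.66°
pole (s+8): 8 + j1956 → |·| = √(8²+1956²) = √3826000 ≈ 1956, ∠ = arctan(1956/8) ≈ 89.77°
pole (s+200): 200 + j1956 → |·| = √(200²+1956²) = √3865936 ≈ 1966.2, ∠ = arctan(1956/200) ≈ 84.16°
|T| = 5 · 3.9502e+06 / 3.8459e+06 ≈ 5.1356
Gain = 20 log₁₀(5.1356) ≈ 14.21 dB
∠T = 164.20° − 173.93° = -9.73°

14.2 dB, -9.7°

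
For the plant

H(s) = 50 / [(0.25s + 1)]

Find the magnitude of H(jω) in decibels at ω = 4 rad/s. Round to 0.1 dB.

31.0 dB

At ω = 4 rad/s:
pole (1 + j4·0.25) = 1 + j1 → |·| ≈ 1.4142, ∠ ≈ 45.00°
|H| = 50 · 1 / (1.4142) ≈ 35.356
Gain = 20 log₁₀(35.356) ≈ 30.97 dB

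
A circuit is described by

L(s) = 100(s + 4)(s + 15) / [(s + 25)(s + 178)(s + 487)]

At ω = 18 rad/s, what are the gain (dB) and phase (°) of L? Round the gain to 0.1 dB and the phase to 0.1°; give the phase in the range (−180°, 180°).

At s = jω = j18:
zero (s+4): 4 + j18 → |·| = √(4²+18²) = √340 ≈ 18.439, ∠ = arctan(18/4) ≈ 77.47°
zero (s+15): 15 + j18 → |·| = √(15²+18²) = √549 ≈ 23.431, ∠ = arctan(18/15) ≈ 50.19°
pole (s+25): 25 + j18 → |·| = √(25²+18²) = √949 ≈ 30.806, ∠ = arctan(18/25) ≈ 35.75°
pole (s+178): 178 + j18 → |·| = √(178²+18²) = √32008 ≈ 178.91, ∠ = arctan(18/178) ≈ 5.77°
pole (s+487): 487 + j18 → |·| = √(487²+18²) = √237493 ≈ 487.33, ∠ = arctan(18/487) ≈ 2.12°
|L| = 100 · 432.04 / 2.6859e+06 ≈ 0.016085
Gain = 20 log₁₀(0.016085) ≈ -35.87 dB
∠L = 127.66° − 43.64° = 84.02°

-35.9 dB, 84.0°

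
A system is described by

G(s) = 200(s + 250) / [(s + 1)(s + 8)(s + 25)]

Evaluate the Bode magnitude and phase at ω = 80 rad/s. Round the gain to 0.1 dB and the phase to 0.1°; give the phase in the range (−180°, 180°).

At s = jω = j80:
zero (s+250): 250 + j80 → |·| = √(250²+80²) = √68900 ≈ 262.49, ∠ = arctan(80/250) ≈ 17.74°
pole (s+1): 1 + j80 → |·| = √(1²+80²) = √6401 ≈ 80.006, ∠ = arctan(80/1) ≈ 89.28°
pole (s+8): 8 + j80 → |·| = √(8²+80²) = √6464 ≈ 80.399, ∠ = arctan(80/8) ≈ 84.29°
pole (s+25): 25 + j80 → |·| = √(25²+80²) = √7025 ≈ 83.815, ∠ = arctan(80/25) ≈ 72.65°
|G| = 200 · 262.49 / 5.3913e+05 ≈ 0.097375
Gain = 20 log₁₀(0.097375) ≈ -20.23 dB
∠G = 17.74° − 246.22° = -228.48° ≡ 131.52° (principal value)

-20.2 dB, 131.5°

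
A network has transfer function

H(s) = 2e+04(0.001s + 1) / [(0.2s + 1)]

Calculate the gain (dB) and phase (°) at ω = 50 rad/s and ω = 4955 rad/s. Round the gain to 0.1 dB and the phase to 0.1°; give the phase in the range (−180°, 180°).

At ω = 50 rad/s:
zero (1 + j50·0.001) = 1 + j0.05 → |·| ≈ 1.0012, ∠ ≈ 2.86°
pole (1 + j50·0.2) = 1 + j10 → |·| ≈ 10.05, ∠ ≈ 84.29°
|H| = 2e+04 · 1.0012 / (10.05) ≈ 1992.4
Gain = 20 log₁₀(1992.4) ≈ 65.99 dB
∠H = (2.86°) − (84.29°) = -81.43°

At ω = 4955 rad/s:
zero (1 + j4955·0.001) = 1 + j4.955 → |·| ≈ 5.0549, ∠ ≈ 78.59°
pole (1 + j4955·0.2) = 1 + j991 → |·| ≈ 991, ∠ ≈ 89.94°
|H| = 2e+04 · 5.0549 / (991) ≈ 102.02
Gain = 20 log₁₀(102.02) ≈ 40.17 dB
∠H = (78.59°) − (89.94°) = -11.35°

ω = 50: 66.0 dB, -81.4°; ω = 4955: 40.2 dB, -11.4°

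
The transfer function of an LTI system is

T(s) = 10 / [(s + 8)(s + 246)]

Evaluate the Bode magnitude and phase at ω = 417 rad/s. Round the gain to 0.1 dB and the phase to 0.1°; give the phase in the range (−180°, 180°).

At s = jω = j417:
pole (s+8): 8 + j417 → |·| = √(8²+417²) = √173953 ≈ 417.08, ∠ = arctan(417/8) ≈ 88.90°
pole (s+246): 246 + j417 → |·| = √(246²+417²) = √234405 ≈ 484.15, ∠ = arctan(417/246) ≈ 59.46°
|T| = 10 / 2.0193e+05 ≈ 4.9522e-05
Gain = 20 log₁₀(4.9522e-05) ≈ -86.10 dB
∠T = 0.00° − 148.36° = -148.36°

-86.1 dB, -148.4°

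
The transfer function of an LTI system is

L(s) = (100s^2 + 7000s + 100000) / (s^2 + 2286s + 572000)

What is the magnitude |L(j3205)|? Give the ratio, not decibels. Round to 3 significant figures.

Substitute s = j3205:
Numerator: 100(j3205)^2 + 7000(j3205) + 100000 = -1027102500 + j22435000
Denominator: (j3205)^2 + 2286(j3205) + 572000 = -9700025 + j7326630
|N| = √(1027102500² + 22435000²) ≈ 1.0273e+09, ∠N ≈ 178.75°
|D| = √(9700025² + 7326630²) ≈ 1.2156e+07, ∠D ≈ 142.94°
|L| = 1.0273e+09 / 1.2156e+07 ≈ 84.51

84.5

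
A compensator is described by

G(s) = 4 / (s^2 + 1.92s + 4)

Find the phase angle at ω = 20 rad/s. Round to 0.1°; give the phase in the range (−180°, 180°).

-174.5°

At s = jω = j20:
quadratic: (j20)² + 1.92·j20 + 4 = -396 + j38.4 → |·| ≈ 397.86, ∠ ≈ 174.46°
∠G = 0.00° − 174.46° = -174.46°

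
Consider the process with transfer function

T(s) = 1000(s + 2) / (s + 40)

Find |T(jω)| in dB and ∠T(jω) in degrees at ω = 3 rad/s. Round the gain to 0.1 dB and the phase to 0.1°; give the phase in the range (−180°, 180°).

39.1 dB, 52.0°

At s = jω = j3:
zero (s+2): 2 + j3 → |·| = √(2²+3²) = √13 ≈ 3.6056, ∠ = arctan(3/2) ≈ 56.31°
pole (s+40): 40 + j3 → |·| = √(40²+3²) = √1609 ≈ 40.112, ∠ = arctan(3/40) ≈ 4.29°
|T| = 1000 · 3.6056 / 40.112 ≈ 89.888
Gain = 20 log₁₀(89.888) ≈ 39.07 dB
∠T = 56.31° − 4.29° = 52.02°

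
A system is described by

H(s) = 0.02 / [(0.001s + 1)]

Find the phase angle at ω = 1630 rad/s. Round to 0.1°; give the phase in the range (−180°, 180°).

At ω = 1630 rad/s:
pole (1 + j1630·0.001) = 1 + j1.63 → |·| ≈ 1.9123, ∠ ≈ 58.47°
∠H = (0°) − (58.47°) = -58.47°

-58.5°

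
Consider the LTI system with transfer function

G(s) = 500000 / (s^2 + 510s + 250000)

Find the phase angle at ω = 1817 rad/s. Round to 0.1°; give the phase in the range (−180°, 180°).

-163.1°

At s = jω = j1817:
quadratic: (j1817)² + 510·j1817 + 250000 = -3051489 + j926670 → |·| ≈ 3.1891e+06, ∠ ≈ 163.11°
∠G = 0.00° − 163.11° = -163.11°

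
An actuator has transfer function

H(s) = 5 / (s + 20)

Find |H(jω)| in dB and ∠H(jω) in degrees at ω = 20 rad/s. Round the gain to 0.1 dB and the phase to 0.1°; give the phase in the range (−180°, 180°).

At s = jω = j20:
pole (s+20): 20 + j20 → |·| = √(20²+20²) = √800 ≈ 28.284, ∠ = arctan(20/20) ≈ 45.00°
|H| = 5 / 28.284 ≈ 0.17678
Gain = 20 log₁₀(0.17678) ≈ -15.05 dB
∠H = 0.00° − 45.00° = -45.00°

-15.1 dB, -45.0°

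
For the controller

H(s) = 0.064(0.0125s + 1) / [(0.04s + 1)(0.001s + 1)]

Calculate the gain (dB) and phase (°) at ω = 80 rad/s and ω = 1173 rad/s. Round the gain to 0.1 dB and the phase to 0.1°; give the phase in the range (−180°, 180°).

At ω = 80 rad/s:
zero (1 + j80·0.0125) = 1 + j1 → |·| ≈ 1.4142, ∠ ≈ 45.00°
pole (1 + j80·0.04) = 1 + j3.2 → |·| ≈ 3.3526, ∠ ≈ 72.65°
pole (1 + j80·0.001) = 1 + j0.08 → |·| ≈ 1.0032, ∠ ≈ 4.57°
|H| = 0.064 · 1.4142 / (3.3526 · 1.0032) ≈ 0.02691
Gain = 20 log₁₀(0.02691) ≈ -31.40 dB
∠H = (45.00°) − (72.65° + 4.57°) = -32.22°

At ω = 1173 rad/s:
zero (1 + j1173·0.0125) = 1 + j14.6625 → |·| ≈ 14.697, ∠ ≈ 86.10°
pole (1 + j1173·0.04) = 1 + j46.92 → |·| ≈ 46.931, ∠ ≈ 88.78°
pole (1 + j1173·0.001) = 1 + j1.173 → |·| ≈ 1.5414, ∠ ≈ 49.55°
|H| = 0.064 · 14.697 / (46.931 · 1.5414) ≈ 0.013003
Gain = 20 log₁₀(0.013003) ≈ -37.72 dB
∠H = (86.10°) − (88.78° + 49.55°) = -52.23°

ω = 80: -31.4 dB, -32.2°; ω = 1173: -37.7 dB, -52.2°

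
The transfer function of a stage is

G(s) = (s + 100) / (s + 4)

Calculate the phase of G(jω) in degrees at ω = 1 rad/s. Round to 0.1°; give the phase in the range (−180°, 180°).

Substitute s = j1:
Numerator: (j1) + 100 = 100 + j1
Denominator: (j1) + 4 = 4 + j1
|N| = √(100² + 1²) ≈ 100, ∠N ≈ 0.57°
|D| = √(4² + 1²) ≈ 4.1231, ∠D ≈ 14.04°
∠G = 0.57° − 14.04° = -13.47°

-13.5°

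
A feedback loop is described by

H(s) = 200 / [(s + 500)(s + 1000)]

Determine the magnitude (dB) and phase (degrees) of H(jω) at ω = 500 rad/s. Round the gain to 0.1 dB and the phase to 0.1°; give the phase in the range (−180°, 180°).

At s = jω = j500:
pole (s+500): 500 + j500 → |·| = √(500²+500²) = √500000 ≈ 707.11, ∠ = arctan(500/500) ≈ 45.00°
pole (s+1000): 1000 + j500 → |·| = √(1000²+500²) = √1250000 ≈ 1118, ∠ = arctan(500/1000) ≈ 26.57°
|H| = 200 / 7.9055e+05 ≈ 0.00025299
Gain = 20 log₁₀(0.00025299) ≈ -71.94 dB
∠H = 0.00° − 71.57° = -71.57°

-71.9 dB, -71.6°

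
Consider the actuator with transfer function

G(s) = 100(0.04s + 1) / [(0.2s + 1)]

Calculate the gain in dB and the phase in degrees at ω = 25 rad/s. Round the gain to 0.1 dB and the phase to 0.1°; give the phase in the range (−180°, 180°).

At ω = 25 rad/s:
zero (1 + j25·0.04) = 1 + j1 → |·| ≈ 1.4142, ∠ ≈ 45.00°
pole (1 + j25·0.2) = 1 + j5 → |·| ≈ 5.099, ∠ ≈ 78.69°
|G| = 100 · 1.4142 / (5.099) ≈ 27.735
Gain = 20 log₁₀(27.735) ≈ 28.86 dB
∠G = (45.00°) − (78.69°) = -33.69°

28.9 dB, -33.7°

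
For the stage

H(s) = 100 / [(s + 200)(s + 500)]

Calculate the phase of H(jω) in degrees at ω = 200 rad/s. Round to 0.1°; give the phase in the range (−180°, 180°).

At s = jω = j200:
pole (s+200): 200 + j200 → |·| = √(200²+200²) = √80000 ≈ 282.84, ∠ = arctan(200/200) ≈ 45.00°
pole (s+500): 500 + j200 → |·| = √(500²+200²) = √290000 ≈ 538.52, ∠ = arctan(200/500) ≈ 21.80°
∠H = 0.00° − 66.80° = -66.80°

-66.8°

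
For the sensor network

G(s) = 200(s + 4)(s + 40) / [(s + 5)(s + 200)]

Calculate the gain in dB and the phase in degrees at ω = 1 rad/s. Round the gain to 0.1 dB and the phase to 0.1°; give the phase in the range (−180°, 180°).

30.2 dB, 3.9°

At s = jω = j1:
zero (s+4): 4 + j1 → |·| = √(4²+1²) = √17 ≈ 4.1231, ∠ = arctan(1/4) ≈ 14.04°
zero (s+40): 40 + j1 → |·| = √(40²+1²) = √1601 ≈ 40.012, ∠ = arctan(1/40) ≈ 1.43°
pole (s+5): 5 + j1 → |·| = √(5²+1²) = √26 ≈ 5.099, ∠ = arctan(1/5) ≈ 11.31°
pole (s+200): 200 + j1 → |·| = √(200²+1²) = √40001 ≈ 200, ∠ = arctan(1/200) ≈ 0.29°
|G| = 200 · 164.97 / 1019.8 ≈ 32.353
Gain = 20 log₁₀(32.353) ≈ 30.20 dB
∠G = 15.47° − 11.60° = 3.87°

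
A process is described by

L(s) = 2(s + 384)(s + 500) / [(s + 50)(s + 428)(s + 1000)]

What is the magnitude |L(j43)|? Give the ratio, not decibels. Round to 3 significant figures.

At s = jω = j43:
zero (s+384): 384 + j43 → |·| = √(384²+43²) = √149305 ≈ 386.4, ∠ = arctan(43/384) ≈ 6.39°
zero (s+500): 500 + j43 → |·| = √(500²+43²) = √251849 ≈ 501.85, ∠ = arctan(43/500) ≈ 4.92°
pole (s+50): 50 + j43 → |·| = √(50²+43²) = √4349 ≈ 65.947, ∠ = arctan(43/50) ≈ 40.70°
pole (s+428): 428 + j43 → |·| = √(428²+43²) = √185033 ≈ 430.15, ∠ = arctan(43/428) ≈ 5.74°
pole (s+1000): 1000 + j43 → |·| = √(1000²+43²) = √1001849 ≈ 1000.9, ∠ = arctan(43/1000) ≈ 2.46°
|L| = 2 · 1.9391e+05 / 2.8393e+07 ≈ 0.013659

0.0137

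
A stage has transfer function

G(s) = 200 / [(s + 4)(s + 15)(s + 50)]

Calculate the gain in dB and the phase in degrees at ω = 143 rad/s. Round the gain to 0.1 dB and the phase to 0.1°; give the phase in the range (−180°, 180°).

At s = jω = j143:
pole (s+4): 4 + j143 → |·| = √(4²+143²) = √20465 ≈ 143.06, ∠ = arctan(143/4) ≈ 88.40°
pole (s+15): 15 + j143 → |·| = √(15²+143²) = √20674 ≈ 143.78, ∠ = arctan(143/15) ≈ 84.01°
pole (s+50): 50 + j143 → |·| = √(50²+143²) = √22949 ≈ 151.49, ∠ = arctan(143/50) ≈ 70.73°
|G| = 200 / 3.116e+06 ≈ 6.4185e-05
Gain = 20 log₁₀(6.4185e-05) ≈ -83.85 dB
∠G = 0.00° − 243.14° = -243.14° ≡ 116.86° (principal value)

-83.9 dB, 116.9°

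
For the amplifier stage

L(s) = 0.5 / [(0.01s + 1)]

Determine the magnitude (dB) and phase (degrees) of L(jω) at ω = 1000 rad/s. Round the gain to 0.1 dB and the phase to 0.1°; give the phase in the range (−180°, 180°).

-26.1 dB, -84.3°

At ω = 1000 rad/s:
pole (1 + j1000·0.01) = 1 + j10 → |·| ≈ 10.05, ∠ ≈ 84.29°
|L| = 0.5 · 1 / (10.05) ≈ 0.049751
Gain = 20 log₁₀(0.049751) ≈ -26.06 dB
∠L = (0°) − (84.29°) = -84.29°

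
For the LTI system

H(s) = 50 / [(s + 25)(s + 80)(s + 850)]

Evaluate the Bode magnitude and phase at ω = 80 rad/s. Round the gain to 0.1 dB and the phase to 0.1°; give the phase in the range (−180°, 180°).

-104.2 dB, -123.0°

At s = jω = j80:
pole (s+25): 25 + j80 → |·| = √(25²+80²) = √7025 ≈ 83.815, ∠ = arctan(80/25) ≈ 72.65°
pole (s+80): 80 + j80 → |·| = √(80²+80²) = √12800 ≈ 113.14, ∠ = arctan(80/80) ≈ 45.00°
pole (s+850): 850 + j80 → |·| = √(850²+80²) = √728900 ≈ 853.76, ∠ = arctan(80/850) ≈ 5.38°
|H| = 50 / 8.0961e+06 ≈ 6.1758e-06
Gain = 20 log₁₀(6.1758e-06) ≈ -104.19 dB
∠H = 0.00° − 123.03° = -123.03°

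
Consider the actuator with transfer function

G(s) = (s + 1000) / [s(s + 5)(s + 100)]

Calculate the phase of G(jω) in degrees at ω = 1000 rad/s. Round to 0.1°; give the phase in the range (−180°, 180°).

At s = jω = j1000:
zero (s+1000): 1000 + j1000 → |·| = √(1000²+1000²) = √2000000 ≈ 1414.2, ∠ = arctan(1000/1000) ≈ 45.00°
pole (s+5): 5 + j1000 → |·| = √(5²+1000²) = √1000025 ≈ 1000, ∠ = arctan(1000/5) ≈ 89.71°
pole (s+100): 100 + j1000 → |·| = √(100²+1000²) = √1010000 ≈ 1005, ∠ = arctan(1000/100) ≈ 84.29°
pole at origin: |s| = 1000, ∠ = 90.00° (in denominator)
∠G = 45.00° − 264.00° = -219.00° ≡ 141.00° (principal value)

141.0°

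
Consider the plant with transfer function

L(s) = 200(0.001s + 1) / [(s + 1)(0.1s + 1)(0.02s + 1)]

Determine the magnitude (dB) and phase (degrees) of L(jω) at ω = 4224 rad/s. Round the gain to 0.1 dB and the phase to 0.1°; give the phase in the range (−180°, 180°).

-104.8 dB, 167.5°

At ω = 4224 rad/s:
zero (1 + j4224·0.001) = 1 + j4.224 → |·| ≈ 4.3408, ∠ ≈ 76.68°
pole (1 + j4224·1) = 1 + j4224 → |·| ≈ 4224, ∠ ≈ 89.99°
pole (1 + j4224·0.1) = 1 + j422.4 → |·| ≈ 422.4, ∠ ≈ 89.86°
pole (1 + j4224·0.02) = 1 + j84.48 → |·| ≈ 84.486, ∠ ≈ 89.32°
|L| = 200 · 4.3408 / (4224 · 422.4 · 84.486) ≈ 5.7593e-06
Gain = 20 log₁₀(5.7593e-06) ≈ -104.79 dB
∠L = (76.68°) − (89.99° + 89.86° + 89.32°) = -192.49° ≡ 167.51° (principal value)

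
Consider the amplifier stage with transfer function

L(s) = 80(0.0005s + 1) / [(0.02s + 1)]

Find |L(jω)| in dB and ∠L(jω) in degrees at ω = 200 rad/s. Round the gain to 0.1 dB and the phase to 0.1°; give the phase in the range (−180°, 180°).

At ω = 200 rad/s:
zero (1 + j200·0.0005) = 1 + j0.1 → |·| ≈ 1.005, ∠ ≈ 5.71°
pole (1 + j200·0.02) = 1 + j4 → |·| ≈ 4.1231, ∠ ≈ 75.96°
|L| = 80 · 1.005 / (4.1231) ≈ 19.5
Gain = 20 log₁₀(19.5) ≈ 25.80 dB
∠L = (5.71°) − (75.96°) = -70.25°

25.8 dB, -70.3°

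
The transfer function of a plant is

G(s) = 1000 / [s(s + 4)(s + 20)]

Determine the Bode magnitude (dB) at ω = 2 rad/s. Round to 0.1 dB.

At s = jω = j2:
pole (s+4): 4 + j2 → |·| = √(4²+2²) = √20 ≈ 4.4721, ∠ = arctan(2/4) ≈ 26.57°
pole (s+20): 20 + j2 → |·| = √(20²+2²) = √404 ≈ 20.1, ∠ = arctan(2/20) ≈ 5.71°
pole at origin: |s| = 2, ∠ = 90.00° (in denominator)
|G| = 1000 / 179.78 ≈ 5.5624
Gain = 20 log₁₀(5.5624) ≈ 14.91 dB

14.9 dB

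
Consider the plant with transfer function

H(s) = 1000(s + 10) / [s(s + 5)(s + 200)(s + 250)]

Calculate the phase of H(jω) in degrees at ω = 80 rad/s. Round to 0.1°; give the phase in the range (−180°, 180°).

-133.1°

At s = jω = j80:
zero (s+10): 10 + j80 → |·| = √(10²+80²) = √6500 ≈ 80.623, ∠ = arctan(80/10) ≈ 82.87°
pole (s+5): 5 + j80 → |·| = √(5²+80²) = √6425 ≈ 80.156, ∠ = arctan(80/5) ≈ 86.42°
pole (s+200): 200 + j80 → |·| = √(200²+80²) = √46400 ≈ 215.41, ∠ = arctan(80/200) ≈ 21.80°
pole (s+250): 250 + j80 → |·| = √(250²+80²) = √68900 ≈ 262.49, ∠ = arctan(80/250) ≈ 17.74°
pole at origin: |s| = 80, ∠ = 90.00° (in denominator)
∠H = 82.87° − 215.96° = -133.09°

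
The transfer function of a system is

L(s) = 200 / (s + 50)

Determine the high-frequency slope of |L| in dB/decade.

-20 dB/decade

Each pole contributes −20 dB/decade at high frequency; each zero contributes +20 dB/decade.
Net: 0 zero(s) − 1 pole(s) → -20 dB/decade.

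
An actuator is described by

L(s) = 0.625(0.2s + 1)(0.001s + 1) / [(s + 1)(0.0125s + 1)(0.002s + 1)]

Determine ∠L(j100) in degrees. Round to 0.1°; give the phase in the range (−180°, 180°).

-59.2°

At ω = 100 rad/s:
zero (1 + j100·0.2) = 1 + j20 → |·| ≈ 20.025, ∠ ≈ 87.14°
zero (1 + j100·0.001) = 1 + j0.1 → |·| ≈ 1.005, ∠ ≈ 5.71°
pole (1 + j100·1) = 1 + j100 → |·| ≈ 100, ∠ ≈ 89.43°
pole (1 + j100·0.0125) = 1 + j1.25 → |·| ≈ 1.6008, ∠ ≈ 51.34°
pole (1 + j100·0.002) = 1 + j0.2 → |·| ≈ 1.0198, ∠ ≈ 11.31°
∠L = (87.14° + 5.71°) − (89.43° + 51.34° + 11.31°) = -59.23°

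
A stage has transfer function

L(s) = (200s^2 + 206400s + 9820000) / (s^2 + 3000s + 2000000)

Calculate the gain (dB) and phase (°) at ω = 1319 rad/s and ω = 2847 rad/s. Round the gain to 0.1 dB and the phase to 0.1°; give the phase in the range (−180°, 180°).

ω = 1319: 40.8 dB, 54.9°; ω = 2847: 44.3 dB, 34.4°

Substitute s = j1319:
Numerator: 200(j1319)^2 + 206400(j1319) + 9820000 = -338132200 + j272241600
Denominator: (j1319)^2 + 3000(j1319) + 2000000 = 260239 + j3957000
|N| = √(338132200² + 272241600²) ≈ 4.3411e+08, ∠N ≈ 141.16°
|D| = √(260239² + 3957000²) ≈ 3.9655e+06, ∠D ≈ 86.24°
|L| = 4.3411e+08 / 3.9655e+06 ≈ 109.47
Gain = 20 log₁₀(109.47) ≈ 40.79 dB
∠L = 141.16° − 86.24° = 54.92°

Substitute s = j2847:
Numerator: 200(j2847)^2 + 206400(j2847) + 9820000 = -1611261800 + j587620800
Denominator: (j2847)^2 + 3000(j2847) + 2000000 = -6105409 + j8541000
|N| = √(1611261800² + 587620800²) ≈ 1.7151e+09, ∠N ≈ 159.96°
|D| = √(6105409² + 8541000²) ≈ 1.0499e+07, ∠D ≈ 125.56°
|L| = 1.7151e+09 / 1.0499e+07 ≈ 163.36
Gain = 20 log₁₀(163.36) ≈ 44.26 dB
∠L = 159.96° − 125.56° = 34.40°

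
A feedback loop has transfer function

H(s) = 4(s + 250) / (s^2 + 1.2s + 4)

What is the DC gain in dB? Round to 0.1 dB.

48.0 dB

H(0) = 4·250 / 4 = 250
20 log₁₀(250) ≈ 47.96 dB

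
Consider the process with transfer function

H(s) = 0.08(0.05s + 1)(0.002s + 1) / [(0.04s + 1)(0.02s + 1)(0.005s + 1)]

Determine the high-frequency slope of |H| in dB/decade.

Each pole contributes −20 dB/decade at high frequency; each zero contributes +20 dB/decade.
Net: 2 zero(s) − 3 pole(s) → -20 dB/decade.

-20 dB/decade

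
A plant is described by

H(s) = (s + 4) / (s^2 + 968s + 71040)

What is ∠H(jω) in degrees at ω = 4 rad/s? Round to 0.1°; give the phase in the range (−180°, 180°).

41.9°

Substitute s = j4:
Numerator: (j4) + 4 = 4 + j4
Denominator: (j4)^2 + 968(j4) + 71040 = 71024 + j3872
|N| = √(4² + 4²) ≈ 5.6569, ∠N ≈ 45.00°
|D| = √(71024² + 3872²) ≈ 71129, ∠D ≈ 3.12°
∠H = 45.00° − 3.12° = 41.88°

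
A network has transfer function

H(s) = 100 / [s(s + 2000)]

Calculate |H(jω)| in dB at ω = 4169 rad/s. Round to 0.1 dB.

-105.7 dB

At s = jω = j4169:
pole (s+2000): 2000 + j4169 → |·| = √(2000²+4169²) = √21380561 ≈ 4623.9, ∠ = arctan(4169/2000) ≈ 64.37°
pole at origin: |s| = 4169, ∠ = 90.00° (in denominator)
|H| = 100 / 1.9277e+07 ≈ 5.1875e-06
Gain = 20 log₁₀(5.1875e-06) ≈ -105.70 dB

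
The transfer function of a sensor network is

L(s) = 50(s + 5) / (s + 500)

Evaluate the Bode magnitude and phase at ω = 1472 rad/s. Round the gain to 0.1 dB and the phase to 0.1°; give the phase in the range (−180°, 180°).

At s = jω = j1472:
zero (s+5): 5 + j1472 → |·| = √(5²+1472²) = √2166809 ≈ 1472, ∠ = arctan(1472/5) ≈ 89.81°
pole (s+500): 500 + j1472 → |·| = √(500²+1472²) = √2416784 ≈ 1554.6, ∠ = arctan(1472/500) ≈ 71.24°
|L| = 50 · 1472 / 1554.6 ≈ 47.343
Gain = 20 log₁₀(47.343) ≈ 33.51 dB
∠L = 89.81° − 71.24° = 18.57°

33.5 dB, 18.6°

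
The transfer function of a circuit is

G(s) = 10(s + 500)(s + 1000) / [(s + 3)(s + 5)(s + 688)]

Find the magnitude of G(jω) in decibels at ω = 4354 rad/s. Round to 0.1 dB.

-52.6 dB

At s = jω = j4354:
zero (s+500): 500 + j4354 → |·| = √(500²+4354²) = √19207316 ≈ 4382.6, ∠ = arctan(4354/500) ≈ 83.45°
zero (s+1000): 1000 + j4354 → |·| = √(1000²+4354²) = √19957316 ≈ 4467.4, ∠ = arctan(4354/1000) ≈ 77.06°
pole (s+3): 3 + j4354 → |·| = √(3²+4354²) = √18957325 ≈ 4354, ∠ = arctan(4354/3) ≈ 89.96°
pole (s+5): 5 + j4354 → |·| = √(5²+4354²) = √18957341 ≈ 4354, ∠ = arctan(4354/5) ≈ 89.93°
pole (s+688): 688 + j4354 → |·| = √(688²+4354²) = √19430660 ≈ 4408, ∠ = arctan(4354/688) ≈ 81.02°
|G| = 10 · 1.9579e+07 / 8.3564e+10 ≈ 0.002343
Gain = 20 log₁₀(0.002343) ≈ -52.60 dB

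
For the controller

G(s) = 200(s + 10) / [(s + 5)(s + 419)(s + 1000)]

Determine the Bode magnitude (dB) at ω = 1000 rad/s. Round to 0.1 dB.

-77.7 dB

At s = jω = j1000:
zero (s+10): 10 + j1000 → |·| = √(10²+1000²) = √1000100 ≈ 1000, ∠ = arctan(1000/10) ≈ 89.43°
pole (s+5): 5 + j1000 → |·| = √(5²+1000²) = √1000025 ≈ 1000, ∠ = arctan(1000/5) ≈ 89.71°
pole (s+419): 419 + j1000 → |·| = √(419²+1000²) = √1175561 ≈ 1084.2, ∠ = arctan(1000/419) ≈ 67.27°
pole (s+1000): 1000 + j1000 → |·| = √(1000²+1000²) = √2000000 ≈ 1414.2, ∠ = arctan(1000/1000) ≈ 45.00°
|G| = 200 · 1000 / 1.5333e+09 ≈ 0.00013044
Gain = 20 log₁₀(0.00013044) ≈ -77.69 dB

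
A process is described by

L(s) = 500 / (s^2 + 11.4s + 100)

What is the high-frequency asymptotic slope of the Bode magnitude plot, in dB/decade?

Each pole contributes −20 dB/decade at high frequency; each zero contributes +20 dB/decade.
Net: 0 zero(s) − 2 pole(s) → -40 dB/decade.

-40 dB/decade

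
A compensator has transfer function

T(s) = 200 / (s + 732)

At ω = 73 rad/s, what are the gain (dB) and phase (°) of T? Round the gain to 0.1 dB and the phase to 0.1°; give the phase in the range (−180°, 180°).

-11.3 dB, -5.7°

Substitute s = j73:
Numerator: 200 = 200 + j0
Denominator: (j73) + 732 = 732 + j73
|N| = √(200² + 0²) ≈ 200, ∠N ≈ 0.00°
|D| = √(732² + 73²) ≈ 735.63, ∠D ≈ 5.70°
|T| = 200 / 735.63 ≈ 0.27188
Gain = 20 log₁₀(0.27188) ≈ -11.31 dB
∠T = 0.00° − 5.70° = -5.70°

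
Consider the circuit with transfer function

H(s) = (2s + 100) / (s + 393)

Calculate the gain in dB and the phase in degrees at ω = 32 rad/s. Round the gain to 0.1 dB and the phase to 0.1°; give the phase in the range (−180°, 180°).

Substitute s = j32:
Numerator: 2(j32) + 100 = 100 + j64
Denominator: (j32) + 393 = 393 + j32
|N| = √(100² + 64²) ≈ 118.73, ∠N ≈ 32.62°
|D| = √(393² + 32²) ≈ 394.3, ∠D ≈ 4.66°
|H| = 118.73 / 394.3 ≈ 0.30112
Gain = 20 log₁₀(0.30112) ≈ -10.43 dB
∠H = 32.62° − 4.66° = 27.96°

-10.4 dB, 28.0°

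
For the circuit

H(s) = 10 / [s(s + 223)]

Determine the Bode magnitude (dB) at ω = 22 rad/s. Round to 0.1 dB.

At s = jω = j22:
pole (s+223): 223 + j22 → |·| = √(223²+22²) = √50213 ≈ 224.08, ∠ = arctan(22/223) ≈ 5.63°
pole at origin: |s| = 22, ∠ = 90.00° (in denominator)
|H| = 10 / 4929.8 ≈ 0.0020285
Gain = 20 log₁₀(0.0020285) ≈ -53.86 dB

-53.9 dB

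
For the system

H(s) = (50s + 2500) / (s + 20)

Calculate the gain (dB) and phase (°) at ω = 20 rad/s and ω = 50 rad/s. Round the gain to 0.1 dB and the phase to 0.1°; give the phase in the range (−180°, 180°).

ω = 20: 39.6 dB, -23.2°; ω = 50: 36.3 dB, -23.2°

Substitute s = j20:
Numerator: 50(j20) + 2500 = 2500 + j1000
Denominator: (j20) + 20 = 20 + j20
|N| = √(2500² + 1000²) ≈ 2692.6, ∠N ≈ 21.80°
|D| = √(20² + 20²) ≈ 28.284, ∠D ≈ 45.00°
|H| = 2692.6 / 28.284 ≈ 95.199
Gain = 20 log₁₀(95.199) ≈ 39.57 dB
∠H = 21.80° − 45.00° = -23.20°

Substitute s = j50:
Numerator: 50(j50) + 2500 = 2500 + j2500
Denominator: (j50) + 20 = 20 + j50
|N| = √(2500² + 2500²) ≈ 3535.5, ∠N ≈ 45.00°
|D| = √(20² + 50²) ≈ 53.852, ∠D ≈ 68.20°
|H| = 3535.5 / 53.852 ≈ 65.652
Gain = 20 log₁₀(65.652) ≈ 36.34 dB
∠H = 45.00° − 68.20° = -23.20°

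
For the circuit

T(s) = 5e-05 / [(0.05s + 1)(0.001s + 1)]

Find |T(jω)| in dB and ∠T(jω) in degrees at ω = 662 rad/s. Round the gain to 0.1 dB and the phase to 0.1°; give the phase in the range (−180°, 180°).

-118.0 dB, -121.8°

At ω = 662 rad/s:
pole (1 + j662·0.05) = 1 + j33.1 → |·| ≈ 33.115, ∠ ≈ 88.27°
pole (1 + j662·0.001) = 1 + j0.662 → |·| ≈ 1.1993, ∠ ≈ 33.50°
|T| = 5e-05 · 1 / (33.115 · 1.1993) ≈ 1.259e-06
Gain = 20 log₁₀(1.259e-06) ≈ -118.00 dB
∠T = (0°) − (88.27° + 33.50°) = -121.77°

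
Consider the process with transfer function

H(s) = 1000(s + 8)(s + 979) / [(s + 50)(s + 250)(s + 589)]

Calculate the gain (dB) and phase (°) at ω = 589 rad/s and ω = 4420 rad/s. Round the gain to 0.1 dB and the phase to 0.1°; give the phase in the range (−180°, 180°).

At s = jω = j589:
zero (s+8): 8 + j589 → |·| = √(8²+589²) = √346985 ≈ 589.05, ∠ = arctan(589/8) ≈ 89.22°
zero (s+979): 979 + j589 → |·| = √(979²+589²) = √1305362 ≈ 1142.5, ∠ = arctan(589/979) ≈ 31.03°
pole (s+50): 50 + j589 → |·| = √(50²+589²) = √349421 ≈ 591.12, ∠ = arctan(589/50) ≈ 85.15°
pole (s+250): 250 + j589 → |·| = √(250²+589²) = √409421 ≈ 639.86, ∠ = arctan(589/250) ≈ 67.00°
pole (s+589): 589 + j589 → |·| = √(589²+589²) = √693842 ≈ 832.97, ∠ = arctan(589/589) ≈ 45.00°
|H| = 1000 · 6.7299e+05 / 3.1506e+08 ≈ 2.1361
Gain = 20 log₁₀(2.1361) ≈ 6.59 dB
∠H = 120.25° − 197.15° = -76.90°

At s = jω = j4420:
zero (s+8): 8 + j4420 → |·| = √(8²+4420²) = √19536464 ≈ 4420, ∠ = arctan(4420/8) ≈ 89.90°
zero (s+979): 979 + j4420 → |·| = √(979²+4420²) = √20494841 ≈ 4527.1, ∠ = arctan(4420/979) ≈ 77.51°
pole (s+50): 50 + j4420 → |·| = √(50²+4420²) = √19538900 ≈ 4420.3, ∠ = arctan(4420/50) ≈ 89.35°
pole (s+250): 250 + j4420 → |·| = √(250²+4420²) = √19598900 ≈ 4427.1, ∠ = arctan(4420/250) ≈ 86.76°
pole (s+589): 589 + j4420 → |·| = √(589²+4420²) = √19883321 ≈ 4459.1, ∠ = arctan(4420/589) ≈ 82.41°
|H| = 1000 · 2.001e+07 / 8.7261e+10 ≈ 0.22931
Gain = 20 log₁₀(0.22931) ≈ -12.79 dB
∠H = 167.41° − 258.52° = -91.11°

ω = 589: 6.6 dB, -76.9°; ω = 4420: -12.8 dB, -91.1°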